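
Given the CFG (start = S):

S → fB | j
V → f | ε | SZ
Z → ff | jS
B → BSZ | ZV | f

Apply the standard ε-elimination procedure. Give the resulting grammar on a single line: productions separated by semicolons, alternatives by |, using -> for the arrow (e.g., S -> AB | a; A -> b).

Nullable set: {V}.
B -> ZV: V nullable, giving Z | ZV.
Drop V -> ε.
Unchanged (no nullable symbols): S -> fB; S -> j; B -> BSZ; B -> f; V -> SZ; V -> f; Z -> ff; Z -> jS.

S -> j | fB; B -> Z | f | ZV | BSZ; V -> f | SZ; Z -> ff | jS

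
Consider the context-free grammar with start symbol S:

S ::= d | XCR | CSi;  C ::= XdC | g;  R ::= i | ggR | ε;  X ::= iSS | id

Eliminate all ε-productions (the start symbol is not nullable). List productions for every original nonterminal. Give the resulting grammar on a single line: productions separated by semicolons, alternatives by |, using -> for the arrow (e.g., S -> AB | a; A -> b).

Nullable set: {R}.
S -> XCR: R nullable, giving XC | XCR.
Drop R -> ε.
R -> ggR: R nullable, giving gg | ggR.
Unchanged (no nullable symbols): S -> CSi; S -> d; C -> XdC; C -> g; R -> i; X -> iSS; X -> id.

S -> d | XC | CSi | XCR; C -> g | XdC; R -> i | gg | ggR; X -> id | iSS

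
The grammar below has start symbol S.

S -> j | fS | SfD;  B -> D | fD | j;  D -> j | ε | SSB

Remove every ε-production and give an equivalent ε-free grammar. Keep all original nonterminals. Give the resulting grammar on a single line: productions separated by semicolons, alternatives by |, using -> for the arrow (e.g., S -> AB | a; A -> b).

Nullable set: {B, D}.
S -> SfD: D nullable, giving Sf | SfD.
B -> D: D nullable, giving D.
B -> fD: D nullable, giving f | fD.
Drop D -> ε.
D -> SSB: B nullable, giving SS | SSB.
Unchanged (no nullable symbols): S -> fS; S -> j; B -> j; D -> j.

S -> j | Sf | fS | SfD; B -> D | f | j | fD; D -> j | SS | SSB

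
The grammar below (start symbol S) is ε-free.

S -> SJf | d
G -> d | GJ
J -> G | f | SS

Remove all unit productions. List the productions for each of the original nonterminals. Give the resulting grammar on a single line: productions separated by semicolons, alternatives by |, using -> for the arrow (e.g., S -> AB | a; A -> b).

S -> d | SJf; G -> d | GJ; J -> d | f | GJ | SS

Unit productions: J->G.
Unit pairs (A ⇒* B via units): (J,G).
S: inherits non-unit rules of {S} → SJf | d.
G: inherits non-unit rules of {G} → GJ | d.
J: inherits non-unit rules of {G, J} → GJ | SS | d | f.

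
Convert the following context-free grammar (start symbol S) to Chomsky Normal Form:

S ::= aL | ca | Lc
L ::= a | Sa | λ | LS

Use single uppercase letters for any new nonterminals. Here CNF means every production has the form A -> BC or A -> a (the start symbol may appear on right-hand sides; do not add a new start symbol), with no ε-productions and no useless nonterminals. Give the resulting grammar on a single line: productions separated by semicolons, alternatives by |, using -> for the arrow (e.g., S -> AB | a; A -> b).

Nullable: {L}; after ε-elimination: S -> a | c | Lc | aL | ca; L -> S | a | LS | Sa.
After unit-elimination: S -> a | c | Lc | aL | ca; L -> a | c | LS | Lc | Sa | aL | ca.
TERM: introduce B -> a, A -> c and substitute in every rule of length ≥2.

S -> a | c | AB | BL | LA; A -> c; B -> a; L -> a | c | AB | BL | LA | LS | SB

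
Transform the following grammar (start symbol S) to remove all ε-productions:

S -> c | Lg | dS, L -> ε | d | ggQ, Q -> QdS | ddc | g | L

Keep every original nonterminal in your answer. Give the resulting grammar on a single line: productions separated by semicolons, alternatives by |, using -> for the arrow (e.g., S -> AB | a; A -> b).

S -> c | g | Lg | dS; L -> d | gg | ggQ; Q -> L | g | dS | QdS | ddc

Nullable set: {L, Q}.
S -> Lg: L nullable, giving Lg | g.
Drop L -> ε.
L -> ggQ: Q nullable, giving gg | ggQ.
Q -> L: L nullable, giving L.
Q -> QdS: Q nullable, giving QdS | dS.
Unchanged (no nullable symbols): S -> c; S -> dS; L -> d; Q -> ddc; Q -> g.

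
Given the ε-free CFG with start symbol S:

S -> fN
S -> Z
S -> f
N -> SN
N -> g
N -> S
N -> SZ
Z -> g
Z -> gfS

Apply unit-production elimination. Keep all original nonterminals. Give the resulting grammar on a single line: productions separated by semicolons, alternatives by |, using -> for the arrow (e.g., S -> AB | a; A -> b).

Unit productions: N->S, S->Z.
Unit pairs (A ⇒* B via units): (N,S), (N,Z), (S,Z).
S: inherits non-unit rules of {S, Z} → f | fN | g | gfS.
N: inherits non-unit rules of {N, S, Z} → SN | SZ | f | fN | g | gfS.
Z: inherits non-unit rules of {Z} → g | gfS.

S -> f | g | fN | gfS; N -> f | g | SN | SZ | fN | gfS; Z -> g | gfS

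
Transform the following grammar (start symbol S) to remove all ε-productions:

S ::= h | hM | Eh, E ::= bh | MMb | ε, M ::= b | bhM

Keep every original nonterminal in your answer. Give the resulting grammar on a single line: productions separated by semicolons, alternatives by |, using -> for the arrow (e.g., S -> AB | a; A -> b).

Nullable set: {E}.
S -> Eh: E nullable, giving Eh | h.
Drop E -> ε.
Unchanged (no nullable symbols): S -> h; S -> hM; E -> MMb; E -> bh; M -> b; M -> bhM.

S -> h | Eh | hM; E -> bh | MMb; M -> b | bhM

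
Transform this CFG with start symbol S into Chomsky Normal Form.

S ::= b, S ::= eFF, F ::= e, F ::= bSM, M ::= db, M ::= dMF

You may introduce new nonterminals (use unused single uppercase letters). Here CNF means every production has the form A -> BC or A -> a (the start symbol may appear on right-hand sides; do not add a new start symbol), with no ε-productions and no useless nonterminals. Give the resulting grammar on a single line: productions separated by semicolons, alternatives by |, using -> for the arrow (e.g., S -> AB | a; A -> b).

No ε-productions.
No unit productions to eliminate.
TERM: introduce A -> b, B -> d, C -> e and substitute in every rule of length ≥2.
BIN: F -> ASM becomes F -> AD, D -> SM; M -> BMF becomes M -> BE, E -> MF; S -> CFF becomes S -> CG, G -> FF.

S -> b | CG; A -> b; B -> d; C -> e; D -> SM; E -> MF; F -> e | AD; G -> FF; M -> BA | BE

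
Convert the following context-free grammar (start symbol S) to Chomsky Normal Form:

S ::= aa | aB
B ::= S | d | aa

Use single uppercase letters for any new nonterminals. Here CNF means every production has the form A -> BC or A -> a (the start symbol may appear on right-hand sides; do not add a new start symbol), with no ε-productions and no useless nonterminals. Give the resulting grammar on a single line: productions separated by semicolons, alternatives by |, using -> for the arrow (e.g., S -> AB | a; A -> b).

No ε-productions.
After unit-elimination: S -> aB | aa; B -> d | aB | aa.
TERM: introduce A -> a and substitute in every rule of length ≥2.

S -> AA | AB; A -> a; B -> d | AA | AB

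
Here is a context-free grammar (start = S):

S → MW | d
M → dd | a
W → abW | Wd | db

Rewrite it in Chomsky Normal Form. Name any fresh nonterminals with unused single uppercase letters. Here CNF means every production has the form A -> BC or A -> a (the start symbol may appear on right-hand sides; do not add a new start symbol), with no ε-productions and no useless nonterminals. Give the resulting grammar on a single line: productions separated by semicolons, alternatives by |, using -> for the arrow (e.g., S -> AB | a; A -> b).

No ε-productions.
No unit productions to eliminate.
TERM: introduce B -> a, C -> b, A -> d and substitute in every rule of length ≥2.
BIN: W -> BCW becomes W -> BD, D -> CW.

S -> d | MW; A -> d; B -> a; C -> b; D -> CW; M -> a | AA; W -> AC | BD | WA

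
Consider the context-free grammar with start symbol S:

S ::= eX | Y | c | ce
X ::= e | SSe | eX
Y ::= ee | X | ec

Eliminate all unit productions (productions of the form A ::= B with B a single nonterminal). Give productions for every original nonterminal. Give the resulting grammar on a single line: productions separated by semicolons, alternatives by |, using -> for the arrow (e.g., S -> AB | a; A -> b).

S -> c | e | ce | eX | ec | ee | SSe; X -> e | eX | SSe; Y -> e | eX | ec | ee | SSe

Unit productions: S->Y, Y->X.
Unit pairs (A ⇒* B via units): (S,X), (S,Y), (Y,X).
S: inherits non-unit rules of {S, X, Y} → SSe | c | ce | e | eX | ec | ee.
X: inherits non-unit rules of {X} → SSe | e | eX.
Y: inherits non-unit rules of {X, Y} → SSe | e | eX | ec | ee.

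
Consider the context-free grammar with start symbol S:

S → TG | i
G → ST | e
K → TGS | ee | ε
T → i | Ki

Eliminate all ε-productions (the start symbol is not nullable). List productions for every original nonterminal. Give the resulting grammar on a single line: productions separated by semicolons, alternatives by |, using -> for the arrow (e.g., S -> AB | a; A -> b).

Nullable set: {K}.
Drop K -> ε.
T -> Ki: K nullable, giving Ki | i.
Unchanged (no nullable symbols): S -> TG; S -> i; G -> ST; G -> e; K -> TGS; K -> ee; T -> i.

S -> i | TG; G -> e | ST; K -> ee | TGS; T -> i | Ki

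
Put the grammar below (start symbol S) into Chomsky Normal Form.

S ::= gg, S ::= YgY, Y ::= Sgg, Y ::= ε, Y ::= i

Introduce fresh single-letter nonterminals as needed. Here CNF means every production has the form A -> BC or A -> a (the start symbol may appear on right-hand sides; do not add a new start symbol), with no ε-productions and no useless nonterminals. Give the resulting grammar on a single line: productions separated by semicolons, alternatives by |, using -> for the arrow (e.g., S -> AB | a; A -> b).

Nullable: {Y}; after ε-elimination: S -> g | Yg | gY | gg | YgY; Y -> i | Sgg.
No unit productions to eliminate.
TERM: introduce A -> g and substitute in every rule of length ≥2.
BIN: S -> YAY becomes S -> YB, B -> AY; Y -> SAA becomes Y -> SC, C -> AA.

S -> g | AA | AY | YA | YB; A -> g; B -> AY; C -> AA; Y -> i | SC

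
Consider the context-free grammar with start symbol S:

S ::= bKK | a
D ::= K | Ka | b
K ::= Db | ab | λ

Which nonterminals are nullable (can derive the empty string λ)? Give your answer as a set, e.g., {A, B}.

Directly nullable (have an ε-rule): {K}.
D is nullable via D -> K (every symbol on the right is already known nullable).
Not nullable: S — each has a terminal in every rule's right-hand side or depends on a non-nullable symbol.

{D, K}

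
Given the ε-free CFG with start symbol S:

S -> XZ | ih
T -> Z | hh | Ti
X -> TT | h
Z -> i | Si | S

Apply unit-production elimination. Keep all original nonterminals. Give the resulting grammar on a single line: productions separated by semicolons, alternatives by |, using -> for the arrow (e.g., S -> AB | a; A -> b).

Unit productions: T->Z, Z->S.
Unit pairs (A ⇒* B via units): (T,S), (T,Z), (Z,S).
S: inherits non-unit rules of {S} → XZ | ih.
T: inherits non-unit rules of {S, T, Z} → Si | Ti | XZ | hh | i | ih.
X: inherits non-unit rules of {X} → TT | h.
Z: inherits non-unit rules of {S, Z} → Si | XZ | i | ih.

S -> XZ | ih; T -> i | Si | Ti | XZ | hh | ih; X -> h | TT; Z -> i | Si | XZ | ih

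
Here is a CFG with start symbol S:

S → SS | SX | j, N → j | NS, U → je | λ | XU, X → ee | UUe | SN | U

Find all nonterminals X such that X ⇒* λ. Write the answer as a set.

{U, X}

Directly nullable (have an ε-rule): {U}.
X is nullable via X -> U (every symbol on the right is already known nullable).
Not nullable: N, S — each has a terminal in every rule's right-hand side or depends on a non-nullable symbol.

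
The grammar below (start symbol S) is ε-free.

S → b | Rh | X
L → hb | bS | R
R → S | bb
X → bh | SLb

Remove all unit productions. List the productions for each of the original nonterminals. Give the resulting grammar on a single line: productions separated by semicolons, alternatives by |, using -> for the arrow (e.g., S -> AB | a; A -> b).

Unit productions: L->R, R->S, S->X.
Unit pairs (A ⇒* B via units): (L,R), (L,S), (L,X), (R,S), (R,X), (S,X).
S: inherits non-unit rules of {S, X} → Rh | SLb | b | bh.
L: inherits non-unit rules of {L, R, S, X} → Rh | SLb | b | bS | bb | bh | hb.
R: inherits non-unit rules of {R, S, X} → Rh | SLb | b | bb | bh.
X: inherits non-unit rules of {X} → SLb | bh.

S -> b | Rh | bh | SLb; L -> b | Rh | bS | bb | bh | hb | SLb; R -> b | Rh | bb | bh | SLb; X -> bh | SLb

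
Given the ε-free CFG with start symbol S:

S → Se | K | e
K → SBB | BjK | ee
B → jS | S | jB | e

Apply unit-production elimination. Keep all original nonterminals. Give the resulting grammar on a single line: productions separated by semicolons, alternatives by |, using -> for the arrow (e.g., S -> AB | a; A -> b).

S -> e | Se | ee | BjK | SBB; B -> e | Se | ee | jB | jS | BjK | SBB; K -> ee | BjK | SBB

Unit productions: B->S, S->K.
Unit pairs (A ⇒* B via units): (B,K), (B,S), (S,K).
S: inherits non-unit rules of {K, S} → BjK | SBB | Se | e | ee.
B: inherits non-unit rules of {B, K, S} → BjK | SBB | Se | e | ee | jB | jS.
K: inherits non-unit rules of {K} → BjK | SBB | ee.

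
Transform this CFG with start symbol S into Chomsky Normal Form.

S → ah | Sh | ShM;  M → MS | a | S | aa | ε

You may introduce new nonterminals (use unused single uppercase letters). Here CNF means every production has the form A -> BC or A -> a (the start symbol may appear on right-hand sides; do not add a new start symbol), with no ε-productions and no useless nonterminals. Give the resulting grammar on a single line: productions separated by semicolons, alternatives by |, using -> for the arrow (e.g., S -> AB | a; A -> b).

Nullable: {M}; after ε-elimination: S -> Sh | ah | ShM; M -> S | a | MS | aa.
After unit-elimination: S -> Sh | ah | ShM; M -> a | MS | Sh | aa | ah | ShM.
TERM: introduce B -> a, A -> h and substitute in every rule of length ≥2.
BIN: M -> SAM becomes M -> SC, C -> AM; S -> SAM becomes S -> SD, D -> AM.

S -> BA | SA | SD; A -> h; B -> a; C -> AM; D -> AM; M -> a | BA | BB | MS | SA | SC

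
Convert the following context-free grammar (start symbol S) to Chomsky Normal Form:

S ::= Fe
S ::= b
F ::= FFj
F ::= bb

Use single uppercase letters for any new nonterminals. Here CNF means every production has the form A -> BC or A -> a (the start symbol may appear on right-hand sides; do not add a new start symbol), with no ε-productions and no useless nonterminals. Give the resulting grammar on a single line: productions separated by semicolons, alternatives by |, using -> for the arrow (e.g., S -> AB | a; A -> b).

No ε-productions.
No unit productions to eliminate.
TERM: introduce B -> b, C -> e, A -> j and substitute in every rule of length ≥2.
BIN: F -> FFA becomes F -> FD, D -> FA.

S -> b | FC; A -> j; B -> b; C -> e; D -> FA; F -> BB | FD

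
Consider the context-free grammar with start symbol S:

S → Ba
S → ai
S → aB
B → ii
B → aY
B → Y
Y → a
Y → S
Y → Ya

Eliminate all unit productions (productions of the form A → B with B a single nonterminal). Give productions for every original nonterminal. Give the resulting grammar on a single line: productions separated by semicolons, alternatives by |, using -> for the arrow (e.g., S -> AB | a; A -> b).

Unit productions: B->Y, Y->S.
Unit pairs (A ⇒* B via units): (B,S), (B,Y), (Y,S).
S: inherits non-unit rules of {S} → Ba | aB | ai.
B: inherits non-unit rules of {B, S, Y} → Ba | Ya | a | aB | aY | ai | ii.
Y: inherits non-unit rules of {S, Y} → Ba | Ya | a | aB | ai.

S -> Ba | aB | ai; B -> a | Ba | Ya | aB | aY | ai | ii; Y -> a | Ba | Ya | aB | ai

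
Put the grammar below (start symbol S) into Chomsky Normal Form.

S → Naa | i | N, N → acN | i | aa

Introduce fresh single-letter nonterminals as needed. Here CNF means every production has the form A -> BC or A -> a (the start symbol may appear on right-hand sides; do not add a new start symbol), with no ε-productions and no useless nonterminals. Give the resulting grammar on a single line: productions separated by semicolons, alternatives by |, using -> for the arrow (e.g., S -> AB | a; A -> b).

No ε-productions.
After unit-elimination: S -> i | aa | Naa | acN; N -> i | aa | acN.
TERM: introduce A -> a, B -> c and substitute in every rule of length ≥2.
BIN: N -> ABN becomes N -> AC, C -> BN; S -> ABN becomes S -> AD, D -> BN; S -> NAA becomes S -> NE, E -> AA.

S -> i | AA | AD | NE; A -> a; B -> c; C -> BN; D -> BN; E -> AA; N -> i | AA | AC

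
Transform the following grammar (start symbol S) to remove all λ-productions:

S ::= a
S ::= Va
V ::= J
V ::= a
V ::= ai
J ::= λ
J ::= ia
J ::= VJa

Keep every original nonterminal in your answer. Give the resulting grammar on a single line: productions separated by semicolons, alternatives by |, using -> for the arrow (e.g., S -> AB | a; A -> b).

S -> a | Va; J -> a | Ja | Va | ia | VJa; V -> J | a | ai

Nullable set: {J, V}.
S -> Va: V nullable, giving Va | a.
Drop J -> λ.
J -> VJa: V, J nullable, giving Ja | VJa | Va | a.
V -> J: J nullable, giving J.
Unchanged (no nullable symbols): S -> a; J -> ia; V -> a; V -> ai.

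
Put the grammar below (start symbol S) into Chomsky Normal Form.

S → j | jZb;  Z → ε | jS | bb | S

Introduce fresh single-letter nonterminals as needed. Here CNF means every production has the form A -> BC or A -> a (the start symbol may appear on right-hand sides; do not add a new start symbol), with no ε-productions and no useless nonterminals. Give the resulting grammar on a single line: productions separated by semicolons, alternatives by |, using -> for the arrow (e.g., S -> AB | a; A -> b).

S -> j | AB | AC; A -> j; B -> b; C -> ZB; D -> ZB; Z -> j | AB | AD | AS | BB

Nullable: {Z}; after ε-elimination: S -> j | jb | jZb; Z -> S | bb | jS.
After unit-elimination: S -> j | jb | jZb; Z -> j | bb | jS | jb | jZb.
TERM: introduce B -> b, A -> j and substitute in every rule of length ≥2.
BIN: S -> AZB becomes S -> AC, C -> ZB; Z -> AZB becomes Z -> AD, D -> ZB.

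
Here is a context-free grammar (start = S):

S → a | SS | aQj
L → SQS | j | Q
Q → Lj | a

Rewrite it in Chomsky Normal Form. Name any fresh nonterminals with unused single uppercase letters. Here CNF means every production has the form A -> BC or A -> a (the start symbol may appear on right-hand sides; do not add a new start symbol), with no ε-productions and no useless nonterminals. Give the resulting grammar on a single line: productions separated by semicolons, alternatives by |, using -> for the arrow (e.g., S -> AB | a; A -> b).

S -> a | BD | SS; A -> j; B -> a; C -> QS; D -> QA; L -> a | j | LA | SC; Q -> a | LA

No ε-productions.
After unit-elimination: S -> a | SS | aQj; L -> a | j | Lj | SQS; Q -> a | Lj.
TERM: introduce B -> a, A -> j and substitute in every rule of length ≥2.
BIN: L -> SQS becomes L -> SC, C -> QS; S -> BQA becomes S -> BD, D -> QA.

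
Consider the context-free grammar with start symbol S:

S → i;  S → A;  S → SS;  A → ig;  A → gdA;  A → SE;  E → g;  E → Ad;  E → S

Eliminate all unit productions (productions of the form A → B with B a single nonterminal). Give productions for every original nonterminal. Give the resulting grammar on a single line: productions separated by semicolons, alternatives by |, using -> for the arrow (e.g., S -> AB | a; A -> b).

Unit productions: E->S, S->A.
Unit pairs (A ⇒* B via units): (E,A), (E,S), (S,A).
S: inherits non-unit rules of {A, S} → SE | SS | gdA | i | ig.
A: inherits non-unit rules of {A} → SE | gdA | ig.
E: inherits non-unit rules of {A, E, S} → Ad | SE | SS | g | gdA | i | ig.

S -> i | SE | SS | ig | gdA; A -> SE | ig | gdA; E -> g | i | Ad | SE | SS | ig | gdA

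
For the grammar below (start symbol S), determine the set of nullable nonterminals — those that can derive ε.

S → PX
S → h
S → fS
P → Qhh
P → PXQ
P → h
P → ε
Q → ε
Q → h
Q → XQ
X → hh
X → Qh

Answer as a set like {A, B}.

{P, Q}

Directly nullable (have an ε-rule): {P, Q}.
Not nullable: S, X — each has a terminal in every rule's right-hand side or depends on a non-nullable symbol.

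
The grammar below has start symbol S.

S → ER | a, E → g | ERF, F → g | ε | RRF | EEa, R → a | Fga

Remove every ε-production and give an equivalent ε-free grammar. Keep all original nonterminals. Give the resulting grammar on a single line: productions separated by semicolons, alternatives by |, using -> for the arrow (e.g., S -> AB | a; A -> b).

Nullable set: {F}.
E -> ERF: F nullable, giving ER | ERF.
Drop F -> ε.
F -> RRF: F nullable, giving RR | RRF.
R -> Fga: F nullable, giving Fga | ga.
Unchanged (no nullable symbols): S -> ER; S -> a; E -> g; F -> EEa; F -> g; R -> a.

S -> a | ER; E -> g | ER | ERF; F -> g | RR | EEa | RRF; R -> a | ga | Fga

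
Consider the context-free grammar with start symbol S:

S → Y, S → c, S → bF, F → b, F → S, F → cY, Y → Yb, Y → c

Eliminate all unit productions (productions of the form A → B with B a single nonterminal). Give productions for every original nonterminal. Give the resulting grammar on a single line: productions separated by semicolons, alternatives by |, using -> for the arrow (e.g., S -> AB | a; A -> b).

Unit productions: F->S, S->Y.
Unit pairs (A ⇒* B via units): (F,S), (F,Y), (S,Y).
S: inherits non-unit rules of {S, Y} → Yb | bF | c.
F: inherits non-unit rules of {F, S, Y} → Yb | b | bF | c | cY.
Y: inherits non-unit rules of {Y} → Yb | c.

S -> c | Yb | bF; F -> b | c | Yb | bF | cY; Y -> c | Yb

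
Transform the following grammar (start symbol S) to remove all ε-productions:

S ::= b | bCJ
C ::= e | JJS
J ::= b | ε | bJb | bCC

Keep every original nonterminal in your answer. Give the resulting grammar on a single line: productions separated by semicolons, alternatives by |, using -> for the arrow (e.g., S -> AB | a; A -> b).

S -> b | bC | bCJ; C -> S | e | JS | JJS; J -> b | bb | bCC | bJb

Nullable set: {J}.
S -> bCJ: J nullable, giving bC | bCJ.
C -> JJS: J, J nullable, giving JJS | JS | S.
Drop J -> ε.
J -> bJb: J nullable, giving bJb | bb.
Unchanged (no nullable symbols): S -> b; C -> e; J -> b; J -> bCC.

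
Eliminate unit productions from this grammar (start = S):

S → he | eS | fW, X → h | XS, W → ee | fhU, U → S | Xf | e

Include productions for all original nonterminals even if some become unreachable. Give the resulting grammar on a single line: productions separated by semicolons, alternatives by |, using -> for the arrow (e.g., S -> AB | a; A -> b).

Unit productions: U->S.
Unit pairs (A ⇒* B via units): (U,S).
S: inherits non-unit rules of {S} → eS | fW | he.
U: inherits non-unit rules of {S, U} → Xf | e | eS | fW | he.
W: inherits non-unit rules of {W} → ee | fhU.
X: inherits non-unit rules of {X} → XS | h.

S -> eS | fW | he; U -> e | Xf | eS | fW | he; W -> ee | fhU; X -> h | XS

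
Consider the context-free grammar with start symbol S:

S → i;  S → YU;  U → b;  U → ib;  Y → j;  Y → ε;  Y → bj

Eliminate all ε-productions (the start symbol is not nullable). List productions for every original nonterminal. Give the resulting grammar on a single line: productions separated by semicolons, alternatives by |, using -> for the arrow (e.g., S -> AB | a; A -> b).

Nullable set: {Y}.
S -> YU: Y nullable, giving U | YU.
Drop Y -> ε.
Unchanged (no nullable symbols): S -> i; U -> b; U -> ib; Y -> bj; Y -> j.

S -> U | i | YU; U -> b | ib; Y -> j | bj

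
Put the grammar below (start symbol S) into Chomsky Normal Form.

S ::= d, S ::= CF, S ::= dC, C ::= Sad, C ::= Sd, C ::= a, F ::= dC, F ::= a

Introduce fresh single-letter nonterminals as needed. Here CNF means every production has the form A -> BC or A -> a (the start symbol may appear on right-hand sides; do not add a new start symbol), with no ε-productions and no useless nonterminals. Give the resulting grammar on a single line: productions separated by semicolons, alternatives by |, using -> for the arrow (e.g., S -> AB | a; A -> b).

S -> d | BC | CF; A -> a; B -> d; C -> a | SB | SD; D -> AB; F -> a | BC

No ε-productions.
No unit productions to eliminate.
TERM: introduce A -> a, B -> d and substitute in every rule of length ≥2.
BIN: C -> SAB becomes C -> SD, D -> AB.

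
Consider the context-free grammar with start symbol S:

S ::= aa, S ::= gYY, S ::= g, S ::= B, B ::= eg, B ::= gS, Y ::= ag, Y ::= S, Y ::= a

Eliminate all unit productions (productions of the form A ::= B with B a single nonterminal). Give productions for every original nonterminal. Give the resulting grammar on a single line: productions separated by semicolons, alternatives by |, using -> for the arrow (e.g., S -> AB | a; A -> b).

Unit productions: S->B, Y->S.
Unit pairs (A ⇒* B via units): (S,B), (Y,B), (Y,S).
S: inherits non-unit rules of {B, S} → aa | eg | g | gS | gYY.
B: inherits non-unit rules of {B} → eg | gS.
Y: inherits non-unit rules of {B, S, Y} → a | aa | ag | eg | g | gS | gYY.

S -> g | aa | eg | gS | gYY; B -> eg | gS; Y -> a | g | aa | ag | eg | gS | gYY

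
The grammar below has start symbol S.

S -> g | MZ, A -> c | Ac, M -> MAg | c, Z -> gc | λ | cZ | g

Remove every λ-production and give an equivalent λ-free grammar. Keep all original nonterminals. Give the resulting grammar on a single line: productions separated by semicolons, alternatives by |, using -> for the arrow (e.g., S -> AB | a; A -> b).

S -> M | g | MZ; A -> c | Ac; M -> c | MAg; Z -> c | g | cZ | gc

Nullable set: {Z}.
S -> MZ: Z nullable, giving M | MZ.
Drop Z -> λ.
Z -> cZ: Z nullable, giving c | cZ.
Unchanged (no nullable symbols): S -> g; A -> Ac; A -> c; M -> MAg; M -> c; Z -> g; Z -> gc.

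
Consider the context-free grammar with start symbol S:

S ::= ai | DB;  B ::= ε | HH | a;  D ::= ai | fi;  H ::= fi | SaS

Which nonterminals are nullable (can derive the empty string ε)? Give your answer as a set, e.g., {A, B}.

{B}

Directly nullable (have an ε-rule): {B}.
Not nullable: D, H, S — each has a terminal in every rule's right-hand side or depends on a non-nullable symbol.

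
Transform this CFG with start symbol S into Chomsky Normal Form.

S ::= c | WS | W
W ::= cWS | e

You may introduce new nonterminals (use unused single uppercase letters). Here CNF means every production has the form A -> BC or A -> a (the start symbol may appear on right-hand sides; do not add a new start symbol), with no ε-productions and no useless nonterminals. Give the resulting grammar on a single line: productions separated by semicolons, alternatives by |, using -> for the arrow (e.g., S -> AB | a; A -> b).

S -> c | e | AB | WS; A -> c; B -> WS; C -> WS; W -> e | AC

No ε-productions.
After unit-elimination: S -> c | e | WS | cWS; W -> e | cWS.
TERM: introduce A -> c and substitute in every rule of length ≥2.
BIN: S -> AWS becomes S -> AB, B -> WS; W -> AWS becomes W -> AC, C -> WS.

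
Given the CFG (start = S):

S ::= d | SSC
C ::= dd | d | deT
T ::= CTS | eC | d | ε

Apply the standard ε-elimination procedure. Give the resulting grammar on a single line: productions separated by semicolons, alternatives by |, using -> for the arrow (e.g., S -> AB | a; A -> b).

S -> d | SSC; C -> d | dd | de | deT; T -> d | CS | eC | CTS

Nullable set: {T}.
C -> deT: T nullable, giving de | deT.
Drop T -> ε.
T -> CTS: T nullable, giving CS | CTS.
Unchanged (no nullable symbols): S -> SSC; S -> d; C -> d; C -> dd; T -> d; T -> eC.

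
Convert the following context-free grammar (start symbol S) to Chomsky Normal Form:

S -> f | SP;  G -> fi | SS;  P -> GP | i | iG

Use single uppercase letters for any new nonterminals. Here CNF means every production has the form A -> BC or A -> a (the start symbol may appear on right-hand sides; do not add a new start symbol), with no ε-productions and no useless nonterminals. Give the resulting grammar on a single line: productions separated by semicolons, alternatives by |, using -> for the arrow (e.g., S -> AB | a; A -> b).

No ε-productions.
No unit productions to eliminate.
TERM: introduce A -> f, B -> i and substitute in every rule of length ≥2.

S -> f | SP; A -> f; B -> i; G -> AB | SS; P -> i | BG | GP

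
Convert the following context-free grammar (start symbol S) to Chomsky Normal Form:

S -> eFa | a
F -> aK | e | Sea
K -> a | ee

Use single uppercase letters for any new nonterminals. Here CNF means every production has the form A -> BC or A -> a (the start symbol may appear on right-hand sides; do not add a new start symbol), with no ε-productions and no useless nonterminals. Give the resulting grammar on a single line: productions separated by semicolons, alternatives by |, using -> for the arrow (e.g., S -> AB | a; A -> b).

No ε-productions.
No unit productions to eliminate.
TERM: introduce B -> a, A -> e and substitute in every rule of length ≥2.
BIN: F -> SAB becomes F -> SC, C -> AB; S -> AFB becomes S -> AD, D -> FB.

S -> a | AD; A -> e; B -> a; C -> AB; D -> FB; F -> e | BK | SC; K -> a | AA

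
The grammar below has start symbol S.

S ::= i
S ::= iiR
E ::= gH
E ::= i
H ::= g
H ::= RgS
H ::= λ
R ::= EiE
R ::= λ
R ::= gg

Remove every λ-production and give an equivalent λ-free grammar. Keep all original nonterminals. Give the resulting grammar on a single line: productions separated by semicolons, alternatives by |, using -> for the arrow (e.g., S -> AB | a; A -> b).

Nullable set: {H, R}.
S -> iiR: R nullable, giving ii | iiR.
E -> gH: H nullable, giving g | gH.
Drop H -> λ.
H -> RgS: R nullable, giving RgS | gS.
Drop R -> λ.
Unchanged (no nullable symbols): S -> i; E -> i; H -> g; R -> EiE; R -> gg.

S -> i | ii | iiR; E -> g | i | gH; H -> g | gS | RgS; R -> gg | EiE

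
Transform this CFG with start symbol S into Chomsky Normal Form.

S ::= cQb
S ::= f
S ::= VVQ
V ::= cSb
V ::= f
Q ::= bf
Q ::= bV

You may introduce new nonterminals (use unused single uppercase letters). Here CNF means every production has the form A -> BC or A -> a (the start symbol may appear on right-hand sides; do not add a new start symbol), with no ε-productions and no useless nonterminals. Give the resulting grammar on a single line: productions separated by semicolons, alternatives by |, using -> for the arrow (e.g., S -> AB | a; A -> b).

No ε-productions.
No unit productions to eliminate.
TERM: introduce A -> b, C -> c, B -> f and substitute in every rule of length ≥2.
BIN: S -> CQA becomes S -> CD, D -> QA; S -> VVQ becomes S -> VE, E -> VQ; V -> CSA becomes V -> CF, F -> SA.

S -> f | CD | VE; A -> b; B -> f; C -> c; D -> QA; E -> VQ; F -> SA; Q -> AB | AV; V -> f | CF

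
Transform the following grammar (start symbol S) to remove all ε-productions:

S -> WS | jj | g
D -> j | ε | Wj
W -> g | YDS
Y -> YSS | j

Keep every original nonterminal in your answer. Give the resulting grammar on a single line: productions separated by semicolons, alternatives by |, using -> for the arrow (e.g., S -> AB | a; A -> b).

S -> g | WS | jj; D -> j | Wj; W -> g | YS | YDS; Y -> j | YSS

Nullable set: {D}.
Drop D -> ε.
W -> YDS: D nullable, giving YDS | YS.
Unchanged (no nullable symbols): S -> WS; S -> g; S -> jj; D -> Wj; D -> j; W -> g; Y -> YSS; Y -> j.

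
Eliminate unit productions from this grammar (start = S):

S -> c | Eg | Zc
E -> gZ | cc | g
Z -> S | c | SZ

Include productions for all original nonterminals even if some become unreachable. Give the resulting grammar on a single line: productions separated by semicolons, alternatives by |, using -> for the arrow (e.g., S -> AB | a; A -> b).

S -> c | Eg | Zc; E -> g | cc | gZ; Z -> c | Eg | SZ | Zc

Unit productions: Z->S.
Unit pairs (A ⇒* B via units): (Z,S).
S: inherits non-unit rules of {S} → Eg | Zc | c.
E: inherits non-unit rules of {E} → cc | g | gZ.
Z: inherits non-unit rules of {S, Z} → Eg | SZ | Zc | c.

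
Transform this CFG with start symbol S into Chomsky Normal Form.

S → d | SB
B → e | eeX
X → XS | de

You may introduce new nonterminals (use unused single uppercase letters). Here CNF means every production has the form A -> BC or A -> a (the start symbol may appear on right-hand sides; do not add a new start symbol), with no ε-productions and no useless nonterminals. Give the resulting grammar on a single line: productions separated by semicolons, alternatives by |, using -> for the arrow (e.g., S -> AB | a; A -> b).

S -> d | SB; A -> e; B -> e | AD; C -> d; D -> AX; X -> CA | XS

No ε-productions.
No unit productions to eliminate.
TERM: introduce C -> d, A -> e and substitute in every rule of length ≥2.
BIN: B -> AAX becomes B -> AD, D -> AX.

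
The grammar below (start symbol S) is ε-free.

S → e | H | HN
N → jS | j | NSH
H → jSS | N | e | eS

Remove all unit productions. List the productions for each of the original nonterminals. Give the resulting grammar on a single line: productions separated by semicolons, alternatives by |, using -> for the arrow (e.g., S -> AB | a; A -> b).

Unit productions: H->N, S->H.
Unit pairs (A ⇒* B via units): (H,N), (S,H), (S,N).
S: inherits non-unit rules of {H, N, S} → HN | NSH | e | eS | j | jS | jSS.
H: inherits non-unit rules of {H, N} → NSH | e | eS | j | jS | jSS.
N: inherits non-unit rules of {N} → NSH | j | jS.

S -> e | j | HN | eS | jS | NSH | jSS; H -> e | j | eS | jS | NSH | jSS; N -> j | jS | NSH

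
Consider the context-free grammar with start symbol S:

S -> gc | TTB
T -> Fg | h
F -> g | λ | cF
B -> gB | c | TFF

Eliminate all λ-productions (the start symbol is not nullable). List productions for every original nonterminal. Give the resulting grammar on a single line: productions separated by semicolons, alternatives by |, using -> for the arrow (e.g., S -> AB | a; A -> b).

Nullable set: {F}.
B -> TFF: F, F nullable, giving T | TF | TFF.
Drop F -> λ.
F -> cF: F nullable, giving c | cF.
T -> Fg: F nullable, giving Fg | g.
Unchanged (no nullable symbols): S -> TTB; S -> gc; B -> c; B -> gB; F -> g; T -> h.

S -> gc | TTB; B -> T | c | TF | gB | TFF; F -> c | g | cF; T -> g | h | Fg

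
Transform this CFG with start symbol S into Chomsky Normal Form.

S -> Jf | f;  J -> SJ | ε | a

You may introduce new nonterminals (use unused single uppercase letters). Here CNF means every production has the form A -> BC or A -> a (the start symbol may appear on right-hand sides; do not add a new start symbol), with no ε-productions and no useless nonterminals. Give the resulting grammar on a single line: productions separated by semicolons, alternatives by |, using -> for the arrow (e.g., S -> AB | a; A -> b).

S -> f | JA; A -> f; J -> a | f | JA | SJ

Nullable: {J}; after ε-elimination: S -> f | Jf; J -> S | a | SJ.
After unit-elimination: S -> f | Jf; J -> a | f | Jf | SJ.
TERM: introduce A -> f and substitute in every rule of length ≥2.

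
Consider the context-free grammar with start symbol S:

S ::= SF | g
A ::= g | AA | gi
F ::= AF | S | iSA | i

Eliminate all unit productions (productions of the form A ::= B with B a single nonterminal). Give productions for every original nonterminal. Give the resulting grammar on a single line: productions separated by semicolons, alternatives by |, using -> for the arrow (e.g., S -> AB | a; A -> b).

Unit productions: F->S.
Unit pairs (A ⇒* B via units): (F,S).
S: inherits non-unit rules of {S} → SF | g.
A: inherits non-unit rules of {A} → AA | g | gi.
F: inherits non-unit rules of {F, S} → AF | SF | g | i | iSA.

S -> g | SF; A -> g | AA | gi; F -> g | i | AF | SF | iSA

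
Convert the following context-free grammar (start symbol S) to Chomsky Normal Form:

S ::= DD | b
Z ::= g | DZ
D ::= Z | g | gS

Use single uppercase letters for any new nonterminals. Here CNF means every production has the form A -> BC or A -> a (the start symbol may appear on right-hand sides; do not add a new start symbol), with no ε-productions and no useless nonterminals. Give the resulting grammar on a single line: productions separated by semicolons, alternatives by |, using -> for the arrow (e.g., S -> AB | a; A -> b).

No ε-productions.
After unit-elimination: S -> b | DD; D -> g | DZ | gS; Z -> g | DZ.
TERM: introduce A -> g and substitute in every rule of length ≥2.

S -> b | DD; A -> g; D -> g | AS | DZ; Z -> g | DZ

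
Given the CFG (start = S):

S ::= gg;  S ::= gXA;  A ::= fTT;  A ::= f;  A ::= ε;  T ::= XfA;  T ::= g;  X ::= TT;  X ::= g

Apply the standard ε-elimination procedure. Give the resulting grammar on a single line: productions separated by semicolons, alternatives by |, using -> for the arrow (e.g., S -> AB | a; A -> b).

S -> gX | gg | gXA; A -> f | fTT; T -> g | Xf | XfA; X -> g | TT

Nullable set: {A}.
S -> gXA: A nullable, giving gX | gXA.
Drop A -> ε.
T -> XfA: A nullable, giving Xf | XfA.
Unchanged (no nullable symbols): S -> gg; A -> f; A -> fTT; T -> g; X -> TT; X -> g.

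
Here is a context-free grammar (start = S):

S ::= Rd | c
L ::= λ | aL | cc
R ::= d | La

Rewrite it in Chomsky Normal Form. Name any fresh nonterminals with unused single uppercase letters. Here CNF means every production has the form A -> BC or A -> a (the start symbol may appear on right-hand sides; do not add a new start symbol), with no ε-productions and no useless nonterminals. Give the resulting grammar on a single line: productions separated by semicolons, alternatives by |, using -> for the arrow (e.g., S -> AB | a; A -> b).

Nullable: {L}; after ε-elimination: S -> c | Rd; L -> a | aL | cc; R -> a | d | La.
No unit productions to eliminate.
TERM: introduce A -> a, B -> c, C -> d and substitute in every rule of length ≥2.

S -> c | RC; A -> a; B -> c; C -> d; L -> a | AL | BB; R -> a | d | LA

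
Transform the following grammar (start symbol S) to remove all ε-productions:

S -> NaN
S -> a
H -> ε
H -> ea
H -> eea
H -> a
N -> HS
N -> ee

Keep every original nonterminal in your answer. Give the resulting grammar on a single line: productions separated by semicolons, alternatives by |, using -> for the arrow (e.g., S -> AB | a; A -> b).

S -> a | NaN; H -> a | ea | eea; N -> S | HS | ee

Nullable set: {H}.
Drop H -> ε.
N -> HS: H nullable, giving HS | S.
Unchanged (no nullable symbols): S -> NaN; S -> a; H -> a; H -> ea; H -> eea; N -> ee.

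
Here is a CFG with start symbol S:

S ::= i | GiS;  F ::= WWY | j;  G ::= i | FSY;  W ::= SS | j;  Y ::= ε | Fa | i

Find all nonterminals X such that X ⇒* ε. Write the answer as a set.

{Y}

Directly nullable (have an ε-rule): {Y}.
Not nullable: F, G, S, W — each has a terminal in every rule's right-hand side or depends on a non-nullable symbol.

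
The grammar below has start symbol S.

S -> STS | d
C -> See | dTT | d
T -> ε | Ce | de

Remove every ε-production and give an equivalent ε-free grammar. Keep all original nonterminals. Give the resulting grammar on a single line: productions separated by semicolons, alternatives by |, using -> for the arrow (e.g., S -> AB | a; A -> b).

Nullable set: {T}.
S -> STS: T nullable, giving SS | STS.
C -> dTT: T, T nullable, giving d | dT | dTT.
Drop T -> ε.
Unchanged (no nullable symbols): S -> d; C -> See; C -> d; T -> Ce; T -> de.

S -> d | SS | STS; C -> d | dT | See | dTT; T -> Ce | de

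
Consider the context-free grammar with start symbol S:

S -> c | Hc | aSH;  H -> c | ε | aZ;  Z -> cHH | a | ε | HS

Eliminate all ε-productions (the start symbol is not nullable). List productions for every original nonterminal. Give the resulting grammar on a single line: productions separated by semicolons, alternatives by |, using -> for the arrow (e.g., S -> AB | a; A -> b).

Nullable set: {H, Z}.
S -> Hc: H nullable, giving Hc | c.
S -> aSH: H nullable, giving aS | aSH.
Drop H -> ε.
H -> aZ: Z nullable, giving a | aZ.
Drop Z -> ε.
Z -> HS: H nullable, giving HS | S.
Z -> cHH: H, H nullable, giving c | cH | cHH.
Unchanged (no nullable symbols): S -> c; H -> c; Z -> a.

S -> c | Hc | aS | aSH; H -> a | c | aZ; Z -> S | a | c | HS | cH | cHH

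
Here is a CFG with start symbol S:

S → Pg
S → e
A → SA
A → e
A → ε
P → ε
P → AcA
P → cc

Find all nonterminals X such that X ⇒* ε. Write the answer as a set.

Directly nullable (have an ε-rule): {A, P}.
Not nullable: S — each has a terminal in every rule's right-hand side or depends on a non-nullable symbol.

{A, P}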